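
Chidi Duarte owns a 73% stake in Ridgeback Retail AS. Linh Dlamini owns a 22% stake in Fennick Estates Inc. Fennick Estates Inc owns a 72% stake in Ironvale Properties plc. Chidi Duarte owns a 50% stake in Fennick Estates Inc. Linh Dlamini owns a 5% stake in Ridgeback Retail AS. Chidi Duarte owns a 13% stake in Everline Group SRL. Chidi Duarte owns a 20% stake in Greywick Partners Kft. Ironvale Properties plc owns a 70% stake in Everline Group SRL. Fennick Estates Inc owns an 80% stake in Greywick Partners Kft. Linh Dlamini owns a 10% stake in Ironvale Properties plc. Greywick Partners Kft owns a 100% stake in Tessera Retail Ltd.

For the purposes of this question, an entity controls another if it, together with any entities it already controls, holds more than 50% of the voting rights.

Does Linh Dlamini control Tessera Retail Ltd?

Linh's largest direct stake is 22% in Fennick, which does not meet the threshold, so Linh controls no company.
Neither Linh nor any entity Linh controls holds any voting interest in Tessera.
So Linh does not control Tessera.

No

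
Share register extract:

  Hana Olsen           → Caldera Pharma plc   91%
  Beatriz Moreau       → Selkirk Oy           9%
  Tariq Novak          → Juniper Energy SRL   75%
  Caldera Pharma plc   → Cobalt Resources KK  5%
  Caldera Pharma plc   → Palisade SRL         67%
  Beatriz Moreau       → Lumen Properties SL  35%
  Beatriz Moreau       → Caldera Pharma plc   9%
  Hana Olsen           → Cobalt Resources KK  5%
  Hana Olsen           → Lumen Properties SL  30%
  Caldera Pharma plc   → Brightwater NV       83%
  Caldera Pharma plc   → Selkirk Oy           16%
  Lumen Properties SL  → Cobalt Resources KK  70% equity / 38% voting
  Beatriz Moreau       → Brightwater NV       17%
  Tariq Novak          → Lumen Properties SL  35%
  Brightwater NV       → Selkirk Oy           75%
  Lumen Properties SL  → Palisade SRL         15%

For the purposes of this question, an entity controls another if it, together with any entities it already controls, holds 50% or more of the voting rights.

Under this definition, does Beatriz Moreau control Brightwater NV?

No

Beatriz's largest direct stake is 35% in Lumen, which does not meet the threshold, so Beatriz controls no company.
In Brightwater, Beatriz's side holds only 17%, not ≥ 50%.
So Beatriz does not control Brightwater.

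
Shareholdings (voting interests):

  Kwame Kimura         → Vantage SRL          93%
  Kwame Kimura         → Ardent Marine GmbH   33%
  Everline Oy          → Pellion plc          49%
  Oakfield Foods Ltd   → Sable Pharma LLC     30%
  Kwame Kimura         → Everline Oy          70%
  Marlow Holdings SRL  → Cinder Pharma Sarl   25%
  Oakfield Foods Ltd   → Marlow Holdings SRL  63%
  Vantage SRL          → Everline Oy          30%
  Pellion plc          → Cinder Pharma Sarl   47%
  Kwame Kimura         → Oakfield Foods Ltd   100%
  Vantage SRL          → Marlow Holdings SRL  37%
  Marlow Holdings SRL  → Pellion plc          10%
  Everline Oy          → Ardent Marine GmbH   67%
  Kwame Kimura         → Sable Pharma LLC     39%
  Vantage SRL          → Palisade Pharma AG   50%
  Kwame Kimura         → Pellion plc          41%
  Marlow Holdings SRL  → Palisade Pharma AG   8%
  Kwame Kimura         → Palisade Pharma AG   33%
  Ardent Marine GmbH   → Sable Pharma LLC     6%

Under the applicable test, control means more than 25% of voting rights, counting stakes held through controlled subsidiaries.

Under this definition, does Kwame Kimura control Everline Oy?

Yes

Kwame holds 93% of Vantage, so Kwame controls Vantage.
Kwame and Vantage together hold 70% + 30% = 100% of Everline, so Kwame controls Everline.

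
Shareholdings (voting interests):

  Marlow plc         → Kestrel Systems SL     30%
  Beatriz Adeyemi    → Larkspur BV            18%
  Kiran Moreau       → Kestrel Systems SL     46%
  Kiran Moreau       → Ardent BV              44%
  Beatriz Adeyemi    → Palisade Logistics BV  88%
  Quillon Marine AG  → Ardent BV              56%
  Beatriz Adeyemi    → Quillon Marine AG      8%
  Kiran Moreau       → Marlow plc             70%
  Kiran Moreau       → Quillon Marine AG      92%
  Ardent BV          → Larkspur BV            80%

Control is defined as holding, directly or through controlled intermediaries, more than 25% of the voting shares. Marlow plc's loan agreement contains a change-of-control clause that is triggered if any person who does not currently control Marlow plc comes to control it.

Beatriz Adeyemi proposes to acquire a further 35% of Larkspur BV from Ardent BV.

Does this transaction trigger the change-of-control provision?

The purchase adds only to Beatriz's holdings (Ardent's stake shrinks), so Beatriz is the only person who could newly come to control Marlow.
Beatriz holds 88% of Palisade, so Beatriz controls Palisade.
Neither Beatriz nor any entity Beatriz controls holds any voting interest in Marlow.
So before the transaction, Beatriz does not control Marlow.
After the purchase, Beatriz's direct stake in Larkspur rises to 18% + 35% = 53%, and Ardent's stake falls to 45%.
Beatriz holds 53% of Larkspur, so Beatriz controls Larkspur.
After the transaction, neither Beatriz nor any entity Beatriz controls holds a voting interest in Marlow, so Beatriz still does not control it.
No new person acquires control, so the clause is not triggered.

No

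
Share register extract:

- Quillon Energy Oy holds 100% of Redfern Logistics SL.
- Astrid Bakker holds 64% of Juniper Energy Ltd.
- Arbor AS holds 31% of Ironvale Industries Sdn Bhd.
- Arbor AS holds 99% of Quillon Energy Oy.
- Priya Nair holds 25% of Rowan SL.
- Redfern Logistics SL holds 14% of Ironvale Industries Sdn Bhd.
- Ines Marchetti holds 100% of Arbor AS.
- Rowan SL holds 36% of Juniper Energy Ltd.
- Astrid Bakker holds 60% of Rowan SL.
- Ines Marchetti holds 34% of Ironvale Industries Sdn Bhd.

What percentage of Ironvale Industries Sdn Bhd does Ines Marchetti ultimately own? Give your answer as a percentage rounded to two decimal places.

Ines reaches Ironvale along 3 paths.
Direct stake: 34% = 34%.
Via Arbor → Quillon → Redfern: 100% × 99% × 100% × 14% = 13.86%.
Via Arbor: 100% × 31% = 31%.
Total: 34% + 13.86% + 31% = 78.86%.

78.86%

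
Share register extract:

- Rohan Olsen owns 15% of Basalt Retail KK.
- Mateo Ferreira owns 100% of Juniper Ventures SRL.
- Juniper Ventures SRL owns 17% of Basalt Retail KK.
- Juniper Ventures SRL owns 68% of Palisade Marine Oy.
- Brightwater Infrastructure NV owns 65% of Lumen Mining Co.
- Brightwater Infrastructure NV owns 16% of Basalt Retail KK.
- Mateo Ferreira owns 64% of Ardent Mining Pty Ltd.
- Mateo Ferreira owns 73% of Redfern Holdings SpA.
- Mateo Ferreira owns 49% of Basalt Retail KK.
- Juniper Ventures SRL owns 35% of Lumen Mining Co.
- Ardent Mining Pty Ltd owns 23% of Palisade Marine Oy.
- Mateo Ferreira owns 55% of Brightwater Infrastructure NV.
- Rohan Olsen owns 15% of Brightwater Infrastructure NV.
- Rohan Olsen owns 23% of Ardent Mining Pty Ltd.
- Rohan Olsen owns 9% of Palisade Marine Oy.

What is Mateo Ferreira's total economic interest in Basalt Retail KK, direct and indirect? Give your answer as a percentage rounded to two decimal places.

Mateo reaches Basalt along 3 paths.
Direct stake: 49% = 49%.
Via Brightwater: 55% × 16% = 8.8%.
Via Juniper: 100% × 17% = 17%.
Total: 49% + 8.8% + 17% = 74.8%.
Rounded: 74.80%.

74.80%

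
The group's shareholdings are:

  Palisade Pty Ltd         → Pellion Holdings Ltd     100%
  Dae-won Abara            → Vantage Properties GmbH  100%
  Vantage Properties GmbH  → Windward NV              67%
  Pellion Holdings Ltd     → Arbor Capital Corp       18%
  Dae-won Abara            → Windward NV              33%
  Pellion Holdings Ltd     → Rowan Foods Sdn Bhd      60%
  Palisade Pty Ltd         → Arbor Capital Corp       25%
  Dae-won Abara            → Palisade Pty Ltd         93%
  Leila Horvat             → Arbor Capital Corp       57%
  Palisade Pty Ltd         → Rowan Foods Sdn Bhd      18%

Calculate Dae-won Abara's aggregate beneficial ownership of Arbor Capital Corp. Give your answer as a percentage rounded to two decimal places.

Dae-won reaches Arbor along 2 paths.
Via Palisade: 93% × 25% = 23.25%.
Via Palisade → Pellion: 93% × 100% × 18% = 16.74%.
Total: 23.25% + 16.74% = 39.99%.

39.99%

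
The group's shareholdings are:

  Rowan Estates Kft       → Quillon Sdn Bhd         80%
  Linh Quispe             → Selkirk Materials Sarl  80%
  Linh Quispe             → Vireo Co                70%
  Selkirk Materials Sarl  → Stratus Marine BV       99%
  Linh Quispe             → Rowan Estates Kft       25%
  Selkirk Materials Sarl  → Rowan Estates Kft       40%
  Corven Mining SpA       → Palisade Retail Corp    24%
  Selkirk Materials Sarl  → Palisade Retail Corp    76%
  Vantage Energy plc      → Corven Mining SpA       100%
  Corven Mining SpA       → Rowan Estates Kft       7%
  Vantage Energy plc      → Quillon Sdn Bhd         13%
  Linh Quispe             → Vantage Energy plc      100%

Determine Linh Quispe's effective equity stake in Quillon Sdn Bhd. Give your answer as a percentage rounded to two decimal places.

64.20%

Linh reaches Quillon along 4 paths.
Via Vantage: 100% × 13% = 13%.
Via Vantage → Corven → Rowan: 100% × 100% × 7% × 80% = 5.6%.
Via Rowan: 25% × 80% = 20%.
Via Selkirk → Rowan: 80% × 40% × 80% = 25.6%.
Total: 13% + 5.6% + 20% + 25.6% = 64.2%.
Rounded: 64.20%.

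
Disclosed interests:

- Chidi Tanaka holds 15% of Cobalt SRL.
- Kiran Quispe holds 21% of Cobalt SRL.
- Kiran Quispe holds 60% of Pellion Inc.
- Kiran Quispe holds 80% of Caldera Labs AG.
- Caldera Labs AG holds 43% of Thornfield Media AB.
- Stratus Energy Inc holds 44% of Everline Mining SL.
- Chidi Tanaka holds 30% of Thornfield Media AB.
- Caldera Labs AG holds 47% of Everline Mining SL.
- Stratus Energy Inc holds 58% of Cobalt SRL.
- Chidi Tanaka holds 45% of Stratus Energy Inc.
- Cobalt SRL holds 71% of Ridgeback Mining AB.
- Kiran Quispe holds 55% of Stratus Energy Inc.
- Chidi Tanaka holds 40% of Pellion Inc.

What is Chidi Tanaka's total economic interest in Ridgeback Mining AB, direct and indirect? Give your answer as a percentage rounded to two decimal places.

29.18%

Chidi reaches Ridgeback along 2 paths.
Via Stratus → Cobalt: 45% × 58% × 71% = 18.531%.
Via Cobalt: 15% × 71% = 10.65%.
Total: 18.531% + 10.65% = 29.181%.
Rounded: 29.18%.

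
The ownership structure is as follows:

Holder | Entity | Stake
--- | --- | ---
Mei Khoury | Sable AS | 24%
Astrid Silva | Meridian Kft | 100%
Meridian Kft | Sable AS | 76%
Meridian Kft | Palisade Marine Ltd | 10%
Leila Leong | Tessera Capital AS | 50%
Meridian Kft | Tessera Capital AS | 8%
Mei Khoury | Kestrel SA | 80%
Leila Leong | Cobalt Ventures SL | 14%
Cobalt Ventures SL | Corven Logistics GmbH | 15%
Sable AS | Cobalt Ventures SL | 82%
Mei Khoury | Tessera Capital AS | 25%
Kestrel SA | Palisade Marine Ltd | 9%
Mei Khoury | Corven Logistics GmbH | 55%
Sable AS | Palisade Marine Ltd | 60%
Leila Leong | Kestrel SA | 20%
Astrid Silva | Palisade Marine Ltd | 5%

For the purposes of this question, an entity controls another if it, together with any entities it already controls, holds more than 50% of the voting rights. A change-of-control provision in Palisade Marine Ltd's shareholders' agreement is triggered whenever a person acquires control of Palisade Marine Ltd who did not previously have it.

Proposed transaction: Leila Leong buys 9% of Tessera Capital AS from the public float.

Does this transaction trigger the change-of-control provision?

No

The purchase changes only Leila's holdings, so Leila is the only person who could newly come to control Palisade.
Leila's largest direct stake is 50% in Tessera, which does not meet the threshold, so Leila controls no company.
Neither Leila nor any entity Leila controls holds any voting interest in Palisade.
So before the transaction, Leila does not control Palisade.
After the purchase, Leila's direct stake in Tessera rises to 50% + 9% = 59%.
Leila holds 59% of Tessera, so Leila controls Tessera.
After the transaction, neither Leila nor any entity Leila controls holds a voting interest in Palisade, so Leila still does not control it.
No new person acquires control, so the clause is not triggered.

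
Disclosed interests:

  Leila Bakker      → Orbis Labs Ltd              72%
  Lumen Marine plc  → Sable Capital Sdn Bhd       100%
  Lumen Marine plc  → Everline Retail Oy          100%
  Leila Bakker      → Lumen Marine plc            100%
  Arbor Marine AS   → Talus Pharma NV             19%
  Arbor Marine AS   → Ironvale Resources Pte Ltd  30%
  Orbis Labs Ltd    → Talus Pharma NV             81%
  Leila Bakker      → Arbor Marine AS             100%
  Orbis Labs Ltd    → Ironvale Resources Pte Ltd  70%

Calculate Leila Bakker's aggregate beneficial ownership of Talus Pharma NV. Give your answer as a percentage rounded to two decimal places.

77.32%

Leila reaches Talus along 2 paths.
Via Arbor: 100% × 19% = 19%.
Via Orbis: 72% × 81% = 58.32%.
Total: 19% + 58.32% = 77.32%.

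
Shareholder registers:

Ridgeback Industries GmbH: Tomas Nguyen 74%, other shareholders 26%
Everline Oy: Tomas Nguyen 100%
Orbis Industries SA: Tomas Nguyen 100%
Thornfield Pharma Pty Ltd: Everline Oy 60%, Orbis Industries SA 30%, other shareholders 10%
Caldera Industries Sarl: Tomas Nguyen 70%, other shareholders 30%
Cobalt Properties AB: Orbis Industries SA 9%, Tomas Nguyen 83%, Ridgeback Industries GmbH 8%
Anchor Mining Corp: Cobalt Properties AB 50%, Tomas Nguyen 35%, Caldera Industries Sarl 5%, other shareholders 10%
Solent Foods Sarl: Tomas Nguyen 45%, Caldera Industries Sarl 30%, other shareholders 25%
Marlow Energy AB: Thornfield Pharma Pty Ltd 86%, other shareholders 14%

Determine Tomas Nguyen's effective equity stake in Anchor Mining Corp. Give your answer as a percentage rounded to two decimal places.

87.46%

Tomas reaches Anchor along 5 paths.
Via Orbis → Cobalt: 100% × 9% × 50% = 4.5%.
Via Cobalt: 83% × 50% = 41.5%.
Via Ridgeback → Cobalt: 74% × 8% × 50% = 2.96%.
Direct stake: 35% = 35%.
Via Caldera: 70% × 5% = 3.5%.
Total: 4.5% + 41.5% + 2.96% + 35% + 3.5% = 87.46%.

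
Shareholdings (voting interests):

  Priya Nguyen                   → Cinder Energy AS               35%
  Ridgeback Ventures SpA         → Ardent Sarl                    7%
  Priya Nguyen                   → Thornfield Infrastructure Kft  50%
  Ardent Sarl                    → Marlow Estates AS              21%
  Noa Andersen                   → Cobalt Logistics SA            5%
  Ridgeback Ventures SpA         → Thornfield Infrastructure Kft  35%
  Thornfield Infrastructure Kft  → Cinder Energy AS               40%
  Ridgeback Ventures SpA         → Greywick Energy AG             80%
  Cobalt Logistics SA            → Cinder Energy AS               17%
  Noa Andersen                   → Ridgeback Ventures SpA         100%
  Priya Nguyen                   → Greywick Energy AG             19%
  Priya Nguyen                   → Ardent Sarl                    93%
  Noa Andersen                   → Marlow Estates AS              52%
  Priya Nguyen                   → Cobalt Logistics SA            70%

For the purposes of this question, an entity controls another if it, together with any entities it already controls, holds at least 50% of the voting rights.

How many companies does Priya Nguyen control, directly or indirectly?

Priya holds 70% of Cobalt, so Priya controls Cobalt.
Priya holds 93% of Ardent, so Priya controls Ardent.
Priya holds 50% of Thornfield, so Priya controls Thornfield.
Thornfield and Priya and Cobalt together hold 40% + 35% + 17% = 92% of Cinder, so Priya controls Cinder.
No other company's threshold is met.
Priya controls 4 companies.

4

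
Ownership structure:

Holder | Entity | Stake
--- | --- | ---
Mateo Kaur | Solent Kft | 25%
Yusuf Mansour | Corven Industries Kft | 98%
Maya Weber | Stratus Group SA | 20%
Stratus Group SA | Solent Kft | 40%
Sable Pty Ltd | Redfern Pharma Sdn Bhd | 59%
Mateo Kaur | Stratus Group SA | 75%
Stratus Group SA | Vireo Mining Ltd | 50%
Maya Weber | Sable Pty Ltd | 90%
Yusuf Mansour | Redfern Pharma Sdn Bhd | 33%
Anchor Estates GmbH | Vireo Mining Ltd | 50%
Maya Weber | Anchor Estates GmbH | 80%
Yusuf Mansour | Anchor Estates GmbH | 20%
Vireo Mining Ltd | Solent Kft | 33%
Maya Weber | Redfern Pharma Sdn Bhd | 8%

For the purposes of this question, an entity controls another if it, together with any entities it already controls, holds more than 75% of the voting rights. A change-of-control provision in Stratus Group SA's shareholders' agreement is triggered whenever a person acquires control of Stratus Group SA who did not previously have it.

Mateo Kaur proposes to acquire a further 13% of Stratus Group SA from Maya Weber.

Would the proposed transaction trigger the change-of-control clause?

Yes

The purchase adds only to Mateo's holdings (Maya's stake shrinks), so Mateo is the only person who could newly come to control Stratus.
Mateo's largest direct stake is 75% in Stratus, which does not meet the threshold, so Mateo controls no company.
In Stratus, Mateo's side holds only 75%, not > 75%.
So before the transaction, Mateo does not control Stratus.
After the purchase, Mateo's direct stake in Stratus rises to 75% + 13% = 88%, and Maya's stake falls to 7%.
Mateo holds 88% of Stratus, so Mateo controls Stratus.
Mateo did not control Stratus before and does after, so the clause is triggered.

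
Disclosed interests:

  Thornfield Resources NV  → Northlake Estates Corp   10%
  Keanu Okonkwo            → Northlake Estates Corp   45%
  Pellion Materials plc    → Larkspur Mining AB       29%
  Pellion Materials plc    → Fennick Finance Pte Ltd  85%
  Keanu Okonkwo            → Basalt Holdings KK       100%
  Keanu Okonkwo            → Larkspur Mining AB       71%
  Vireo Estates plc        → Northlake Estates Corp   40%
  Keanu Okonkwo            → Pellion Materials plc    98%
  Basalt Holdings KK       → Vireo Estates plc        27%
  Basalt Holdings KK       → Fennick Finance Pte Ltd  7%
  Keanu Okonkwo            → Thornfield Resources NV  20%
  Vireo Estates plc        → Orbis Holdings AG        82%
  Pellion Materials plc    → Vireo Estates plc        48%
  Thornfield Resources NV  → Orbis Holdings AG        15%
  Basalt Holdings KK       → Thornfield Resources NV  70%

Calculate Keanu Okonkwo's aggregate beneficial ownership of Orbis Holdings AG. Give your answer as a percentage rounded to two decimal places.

Keanu reaches Orbis along 4 paths.
Via Pellion → Vireo: 98% × 48% × 82% = 38.5728%.
Via Basalt → Vireo: 100% × 27% × 82% = 22.14%.
Via Basalt → Thornfield: 100% × 70% × 15% = 10.5%.
Via Thornfield: 20% × 15% = 3%.
Total: 38.5728% + 22.14% + 10.5% + 3% = 74.2128%.
Rounded: 74.21%.

74.21%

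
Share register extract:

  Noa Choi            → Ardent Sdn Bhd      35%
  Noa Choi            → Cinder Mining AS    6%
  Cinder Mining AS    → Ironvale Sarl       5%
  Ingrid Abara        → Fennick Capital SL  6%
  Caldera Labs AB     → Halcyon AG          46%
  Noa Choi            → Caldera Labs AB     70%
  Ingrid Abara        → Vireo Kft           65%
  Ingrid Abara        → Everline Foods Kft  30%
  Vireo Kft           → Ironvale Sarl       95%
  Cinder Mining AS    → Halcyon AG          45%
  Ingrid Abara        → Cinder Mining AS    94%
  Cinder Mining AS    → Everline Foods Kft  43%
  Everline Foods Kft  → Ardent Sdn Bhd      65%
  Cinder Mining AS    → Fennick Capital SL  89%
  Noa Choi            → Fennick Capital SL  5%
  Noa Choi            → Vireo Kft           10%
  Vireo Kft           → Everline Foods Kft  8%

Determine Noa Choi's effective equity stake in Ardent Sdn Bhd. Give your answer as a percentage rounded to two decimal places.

37.20%

Noa reaches Ardent along 3 paths.
Via Vireo → Everline: 10% × 8% × 65% = 0.52%.
Via Cinder → Everline: 6% × 43% × 65% = 1.677%.
Direct stake: 35% = 35%.
Total: 0.52% + 1.677% + 35% = 37.197%.
Rounded: 37.20%.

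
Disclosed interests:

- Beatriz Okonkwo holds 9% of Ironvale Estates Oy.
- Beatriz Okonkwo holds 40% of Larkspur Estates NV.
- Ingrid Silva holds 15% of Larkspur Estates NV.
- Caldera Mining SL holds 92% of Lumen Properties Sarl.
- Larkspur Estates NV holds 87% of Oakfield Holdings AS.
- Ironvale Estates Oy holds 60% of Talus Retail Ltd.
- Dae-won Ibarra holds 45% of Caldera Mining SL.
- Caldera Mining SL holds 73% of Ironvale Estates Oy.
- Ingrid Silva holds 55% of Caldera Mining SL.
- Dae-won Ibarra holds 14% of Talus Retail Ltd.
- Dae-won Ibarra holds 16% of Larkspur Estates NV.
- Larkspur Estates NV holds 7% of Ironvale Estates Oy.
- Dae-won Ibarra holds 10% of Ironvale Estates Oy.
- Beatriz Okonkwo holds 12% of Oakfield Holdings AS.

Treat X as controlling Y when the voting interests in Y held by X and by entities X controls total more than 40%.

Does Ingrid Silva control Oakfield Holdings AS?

Ingrid holds 55% of Caldera, so Ingrid controls Caldera.
Caldera holds 73% of Ironvale, so Ingrid controls Ironvale.
Ironvale holds 60% of Talus, so Ingrid controls Talus.
Caldera holds 92% of Lumen, so Ingrid controls Lumen.
Neither Ingrid nor any entity Ingrid controls holds any voting interest in Oakfield.
So Ingrid does not control Oakfield.

No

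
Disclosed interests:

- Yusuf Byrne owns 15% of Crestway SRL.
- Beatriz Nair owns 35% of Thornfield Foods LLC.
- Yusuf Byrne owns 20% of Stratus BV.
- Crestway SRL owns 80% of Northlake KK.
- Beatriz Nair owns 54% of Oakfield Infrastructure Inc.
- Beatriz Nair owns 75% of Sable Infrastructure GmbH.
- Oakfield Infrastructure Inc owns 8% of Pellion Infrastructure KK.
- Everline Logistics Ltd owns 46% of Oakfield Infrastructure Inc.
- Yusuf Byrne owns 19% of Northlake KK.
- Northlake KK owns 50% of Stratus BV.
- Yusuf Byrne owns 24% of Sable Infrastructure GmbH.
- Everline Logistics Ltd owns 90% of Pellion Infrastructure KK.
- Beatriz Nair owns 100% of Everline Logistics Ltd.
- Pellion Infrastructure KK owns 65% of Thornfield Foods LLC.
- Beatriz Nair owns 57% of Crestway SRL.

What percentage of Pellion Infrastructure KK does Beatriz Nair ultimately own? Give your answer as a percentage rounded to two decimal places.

Beatriz reaches Pellion along 3 paths.
Via Everline: 100% × 90% = 90%.
Via Oakfield: 54% × 8% = 4.32%.
Via Everline → Oakfield: 100% × 46% × 8% = 3.68%.
Total: 90% + 4.32% + 3.68% = 98%.
Rounded: 98.00%.

98.00%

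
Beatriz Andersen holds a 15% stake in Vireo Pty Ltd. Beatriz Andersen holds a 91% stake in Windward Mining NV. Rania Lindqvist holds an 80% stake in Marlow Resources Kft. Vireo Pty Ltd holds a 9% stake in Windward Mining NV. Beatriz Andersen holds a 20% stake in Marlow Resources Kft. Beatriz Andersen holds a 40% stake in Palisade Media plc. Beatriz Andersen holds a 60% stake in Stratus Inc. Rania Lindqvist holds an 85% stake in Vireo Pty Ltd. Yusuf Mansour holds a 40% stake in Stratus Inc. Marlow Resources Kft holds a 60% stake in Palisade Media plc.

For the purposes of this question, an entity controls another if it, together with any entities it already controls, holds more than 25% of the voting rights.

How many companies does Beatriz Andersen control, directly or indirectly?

Beatriz holds 60% of Stratus, so Beatriz controls Stratus.
Beatriz holds 91% of Windward, so Beatriz controls Windward.
Beatriz holds 40% of Palisade, so Beatriz controls Palisade.
No other company's threshold is met.
Beatriz controls 3 companies.

3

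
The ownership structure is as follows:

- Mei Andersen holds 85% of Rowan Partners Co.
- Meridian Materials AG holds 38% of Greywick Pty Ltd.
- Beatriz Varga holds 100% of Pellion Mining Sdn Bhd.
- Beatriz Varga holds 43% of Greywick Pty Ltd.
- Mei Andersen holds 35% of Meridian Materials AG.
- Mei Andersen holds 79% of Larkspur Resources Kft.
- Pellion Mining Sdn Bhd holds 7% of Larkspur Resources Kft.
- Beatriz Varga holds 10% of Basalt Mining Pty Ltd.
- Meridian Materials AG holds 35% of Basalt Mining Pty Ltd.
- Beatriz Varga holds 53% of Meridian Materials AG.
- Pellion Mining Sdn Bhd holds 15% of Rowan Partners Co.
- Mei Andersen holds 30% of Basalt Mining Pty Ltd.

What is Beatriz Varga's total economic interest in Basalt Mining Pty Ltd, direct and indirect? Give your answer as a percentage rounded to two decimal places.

28.55%

Beatriz reaches Basalt along 2 paths.
Via Meridian: 53% × 35% = 18.55%.
Direct stake: 10% = 10%.
Total: 18.55% + 10% = 28.55%.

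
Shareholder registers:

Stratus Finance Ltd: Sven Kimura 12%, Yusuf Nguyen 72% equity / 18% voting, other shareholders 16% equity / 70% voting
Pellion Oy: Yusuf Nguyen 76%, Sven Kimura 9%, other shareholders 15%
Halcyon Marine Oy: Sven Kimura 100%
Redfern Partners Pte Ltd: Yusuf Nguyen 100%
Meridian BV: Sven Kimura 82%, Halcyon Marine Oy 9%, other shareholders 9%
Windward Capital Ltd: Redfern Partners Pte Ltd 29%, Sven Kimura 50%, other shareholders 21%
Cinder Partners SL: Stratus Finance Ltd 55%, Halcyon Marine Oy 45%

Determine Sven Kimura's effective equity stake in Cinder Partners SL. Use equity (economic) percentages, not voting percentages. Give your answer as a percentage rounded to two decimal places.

51.60%

Sven reaches Cinder along 2 paths.
Via Stratus: 12% × 55% = 6.6%.
Via Halcyon: 100% × 45% = 45%.
Total: 6.6% + 45% = 51.6%.
Rounded: 51.60%.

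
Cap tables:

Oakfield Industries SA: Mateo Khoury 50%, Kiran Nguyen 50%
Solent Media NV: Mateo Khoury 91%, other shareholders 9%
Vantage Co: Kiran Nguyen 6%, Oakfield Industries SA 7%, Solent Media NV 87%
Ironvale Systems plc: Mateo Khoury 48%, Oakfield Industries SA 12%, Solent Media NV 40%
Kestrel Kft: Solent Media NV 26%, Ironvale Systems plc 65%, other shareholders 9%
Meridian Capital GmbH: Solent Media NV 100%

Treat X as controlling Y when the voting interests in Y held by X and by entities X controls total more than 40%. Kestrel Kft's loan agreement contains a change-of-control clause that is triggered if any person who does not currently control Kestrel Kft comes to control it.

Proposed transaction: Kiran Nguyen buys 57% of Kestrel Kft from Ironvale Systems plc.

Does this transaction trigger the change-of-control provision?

Yes

The purchase adds only to Kiran's holdings (Ironvale's stake shrinks), so Kiran is the only person who could newly come to control Kestrel.
Kiran holds 50% of Oakfield, so Kiran controls Oakfield.
Neither Kiran nor any entity Kiran controls holds any voting interest in Kestrel.
So before the transaction, Kiran does not control Kestrel.
After the purchase, Kiran holds 57% of Kestrel directly, and Ironvale's stake falls to 8%.
Kiran holds 57% of Kestrel, so Kiran controls Kestrel.
Kiran did not control Kestrel before and does after, so the clause is triggered.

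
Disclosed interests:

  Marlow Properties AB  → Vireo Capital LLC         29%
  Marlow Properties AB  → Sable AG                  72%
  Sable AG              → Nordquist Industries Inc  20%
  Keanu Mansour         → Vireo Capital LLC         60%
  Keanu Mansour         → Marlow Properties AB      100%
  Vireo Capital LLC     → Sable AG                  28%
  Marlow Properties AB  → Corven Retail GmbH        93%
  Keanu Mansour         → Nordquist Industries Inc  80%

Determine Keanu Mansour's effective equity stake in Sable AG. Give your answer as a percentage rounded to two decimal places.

96.92%

Keanu reaches Sable along 3 paths.
Via Marlow: 100% × 72% = 72%.
Via Marlow → Vireo: 100% × 29% × 28% = 8.12%.
Via Vireo: 60% × 28% = 16.8%.
Total: 72% + 8.12% + 16.8% = 96.92%.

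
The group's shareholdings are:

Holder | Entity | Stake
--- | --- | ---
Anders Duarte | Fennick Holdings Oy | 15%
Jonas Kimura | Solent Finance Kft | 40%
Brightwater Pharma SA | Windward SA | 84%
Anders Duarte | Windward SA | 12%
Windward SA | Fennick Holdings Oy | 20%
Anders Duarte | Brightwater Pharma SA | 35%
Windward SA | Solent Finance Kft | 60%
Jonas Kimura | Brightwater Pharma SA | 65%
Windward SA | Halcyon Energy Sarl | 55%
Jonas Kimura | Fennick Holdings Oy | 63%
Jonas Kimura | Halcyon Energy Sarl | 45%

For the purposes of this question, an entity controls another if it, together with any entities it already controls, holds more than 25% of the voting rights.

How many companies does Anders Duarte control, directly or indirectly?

5

Anders holds 35% of Brightwater, so Anders controls Brightwater.
Brightwater and Anders together hold 84% + 12% = 96% of Windward, so Anders controls Windward.
Anders and Windward together hold 15% + 20% = 35% of Fennick, so Anders controls Fennick.
Windward holds 55% of Halcyon, so Anders controls Halcyon.
Windward holds 60% of Solent, so Anders controls Solent.
Anders controls 5 companies.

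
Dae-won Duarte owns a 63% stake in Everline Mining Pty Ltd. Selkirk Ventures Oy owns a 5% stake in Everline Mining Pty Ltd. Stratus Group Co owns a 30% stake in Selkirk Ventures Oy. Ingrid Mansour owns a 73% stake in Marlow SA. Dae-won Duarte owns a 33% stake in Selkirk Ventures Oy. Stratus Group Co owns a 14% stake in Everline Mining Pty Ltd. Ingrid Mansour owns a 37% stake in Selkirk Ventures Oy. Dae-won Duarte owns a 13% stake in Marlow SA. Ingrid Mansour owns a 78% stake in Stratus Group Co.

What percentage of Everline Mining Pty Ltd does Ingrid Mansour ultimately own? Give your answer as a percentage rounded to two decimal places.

Ingrid reaches Everline along 3 paths.
Via Stratus → Selkirk: 78% × 30% × 5% = 1.17%.
Via Selkirk: 37% × 5% = 1.85%.
Via Stratus: 78% × 14% = 10.92%.
Total: 1.17% + 1.85% + 10.92% = 13.94%.

13.94%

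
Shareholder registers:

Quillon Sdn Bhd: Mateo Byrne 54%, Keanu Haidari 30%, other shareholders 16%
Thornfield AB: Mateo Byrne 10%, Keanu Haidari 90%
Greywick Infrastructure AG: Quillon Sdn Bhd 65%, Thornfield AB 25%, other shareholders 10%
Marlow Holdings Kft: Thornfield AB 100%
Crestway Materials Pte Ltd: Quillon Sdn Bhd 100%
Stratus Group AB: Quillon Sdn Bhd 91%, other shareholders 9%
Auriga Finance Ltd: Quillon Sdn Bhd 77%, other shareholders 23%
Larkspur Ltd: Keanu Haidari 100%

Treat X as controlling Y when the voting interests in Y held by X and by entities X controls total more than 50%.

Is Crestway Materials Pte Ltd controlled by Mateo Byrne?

Yes

Mateo holds 54% of Quillon, so Mateo controls Quillon.
Quillon holds 100% of Crestway, so Mateo controls Crestway.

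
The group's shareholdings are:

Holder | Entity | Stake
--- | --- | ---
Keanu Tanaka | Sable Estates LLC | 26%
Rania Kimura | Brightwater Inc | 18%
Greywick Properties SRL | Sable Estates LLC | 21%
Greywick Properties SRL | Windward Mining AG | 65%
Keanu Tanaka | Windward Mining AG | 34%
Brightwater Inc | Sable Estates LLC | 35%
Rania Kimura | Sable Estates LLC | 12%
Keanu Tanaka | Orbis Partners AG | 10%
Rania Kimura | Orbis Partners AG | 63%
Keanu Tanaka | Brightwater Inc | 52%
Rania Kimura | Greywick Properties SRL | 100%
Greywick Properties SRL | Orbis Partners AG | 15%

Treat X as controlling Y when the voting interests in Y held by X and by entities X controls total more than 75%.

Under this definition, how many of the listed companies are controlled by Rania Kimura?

Rania holds 100% of Greywick, so Rania controls Greywick.
Greywick and Rania together hold 15% + 63% = 78% of Orbis, so Rania controls Orbis.
No other company's threshold is met.
Rania controls 2 companies.

2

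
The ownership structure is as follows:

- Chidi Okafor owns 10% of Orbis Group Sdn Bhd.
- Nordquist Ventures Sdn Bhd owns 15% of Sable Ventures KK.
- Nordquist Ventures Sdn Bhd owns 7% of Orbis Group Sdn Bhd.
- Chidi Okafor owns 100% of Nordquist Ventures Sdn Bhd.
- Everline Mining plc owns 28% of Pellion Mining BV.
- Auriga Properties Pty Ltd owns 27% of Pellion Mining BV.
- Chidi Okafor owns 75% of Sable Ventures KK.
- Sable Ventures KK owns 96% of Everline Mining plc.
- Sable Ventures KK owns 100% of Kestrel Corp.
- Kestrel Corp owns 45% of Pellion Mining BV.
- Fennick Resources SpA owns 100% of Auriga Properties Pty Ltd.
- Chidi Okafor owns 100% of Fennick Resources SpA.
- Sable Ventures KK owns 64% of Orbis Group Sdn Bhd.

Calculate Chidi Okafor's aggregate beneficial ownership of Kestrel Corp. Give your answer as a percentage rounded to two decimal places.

Chidi reaches Kestrel along 2 paths.
Via Nordquist → Sable: 100% × 15% × 100% = 15%.
Via Sable: 75% × 100% = 75%.
Total: 15% + 75% = 90%.
Rounded: 90.00%.

90.00%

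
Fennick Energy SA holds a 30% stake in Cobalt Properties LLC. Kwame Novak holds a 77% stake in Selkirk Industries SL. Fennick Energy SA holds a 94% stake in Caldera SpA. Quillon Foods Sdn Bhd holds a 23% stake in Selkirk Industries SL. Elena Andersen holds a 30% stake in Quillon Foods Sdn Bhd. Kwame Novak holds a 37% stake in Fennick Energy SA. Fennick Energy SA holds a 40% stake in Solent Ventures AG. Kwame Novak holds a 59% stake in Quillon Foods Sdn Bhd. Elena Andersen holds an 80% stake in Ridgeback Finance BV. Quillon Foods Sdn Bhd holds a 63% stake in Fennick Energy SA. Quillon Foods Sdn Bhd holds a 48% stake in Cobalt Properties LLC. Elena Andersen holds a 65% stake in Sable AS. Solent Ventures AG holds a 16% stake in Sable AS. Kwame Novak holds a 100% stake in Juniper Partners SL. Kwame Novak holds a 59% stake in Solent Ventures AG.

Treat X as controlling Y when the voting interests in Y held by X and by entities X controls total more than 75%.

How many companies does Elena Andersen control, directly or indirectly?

Elena holds 80% of Ridgeback, so Elena controls Ridgeback.
No other company's threshold is met.
Elena controls 1 company.

1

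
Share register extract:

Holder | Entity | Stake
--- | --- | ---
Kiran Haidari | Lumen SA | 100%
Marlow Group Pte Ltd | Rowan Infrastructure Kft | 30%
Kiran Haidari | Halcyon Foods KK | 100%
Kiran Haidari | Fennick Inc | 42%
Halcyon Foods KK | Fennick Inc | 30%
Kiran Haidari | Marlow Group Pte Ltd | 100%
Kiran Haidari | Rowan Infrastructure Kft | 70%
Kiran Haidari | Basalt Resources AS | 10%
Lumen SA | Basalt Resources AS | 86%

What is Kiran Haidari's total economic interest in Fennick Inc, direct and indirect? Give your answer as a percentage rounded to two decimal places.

72.00%

Kiran reaches Fennick along 2 paths.
Via Halcyon: 100% × 30% = 30%.
Direct stake: 42% = 42%.
Total: 30% + 42% = 72%.
Rounded: 72.00%.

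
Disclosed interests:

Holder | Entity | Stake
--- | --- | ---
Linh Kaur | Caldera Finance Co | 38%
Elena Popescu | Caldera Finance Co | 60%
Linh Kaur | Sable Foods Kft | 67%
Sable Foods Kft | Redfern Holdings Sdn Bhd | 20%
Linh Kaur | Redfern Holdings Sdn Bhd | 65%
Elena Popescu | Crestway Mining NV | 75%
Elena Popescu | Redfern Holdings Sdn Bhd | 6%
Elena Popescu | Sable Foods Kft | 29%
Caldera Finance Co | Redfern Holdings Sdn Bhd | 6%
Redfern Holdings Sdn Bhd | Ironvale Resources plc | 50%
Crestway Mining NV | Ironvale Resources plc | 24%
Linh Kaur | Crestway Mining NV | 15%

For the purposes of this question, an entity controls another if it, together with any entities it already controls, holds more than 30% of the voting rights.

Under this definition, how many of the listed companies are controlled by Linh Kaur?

Linh holds 38% of Caldera, so Linh controls Caldera.
Linh holds 67% of Sable, so Linh controls Sable.
Sable and Linh and Caldera together hold 20% + 65% + 6% = 91% of Redfern, so Linh controls Redfern.
Redfern holds 50% of Ironvale, so Linh controls Ironvale.
No other company's threshold is met.
Linh controls 4 companies.

4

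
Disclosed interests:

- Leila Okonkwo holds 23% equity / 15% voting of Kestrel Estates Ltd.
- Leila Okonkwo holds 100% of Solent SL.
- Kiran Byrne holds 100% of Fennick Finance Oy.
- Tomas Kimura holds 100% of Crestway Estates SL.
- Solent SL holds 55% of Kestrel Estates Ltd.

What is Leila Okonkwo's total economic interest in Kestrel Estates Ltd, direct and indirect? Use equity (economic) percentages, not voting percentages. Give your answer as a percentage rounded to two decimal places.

78.00%

Leila reaches Kestrel along 2 paths.
Via Solent: 100% × 55% = 55%.
Direct stake: 23% = 23%.
Total: 55% + 23% = 78%.
Rounded: 78.00%.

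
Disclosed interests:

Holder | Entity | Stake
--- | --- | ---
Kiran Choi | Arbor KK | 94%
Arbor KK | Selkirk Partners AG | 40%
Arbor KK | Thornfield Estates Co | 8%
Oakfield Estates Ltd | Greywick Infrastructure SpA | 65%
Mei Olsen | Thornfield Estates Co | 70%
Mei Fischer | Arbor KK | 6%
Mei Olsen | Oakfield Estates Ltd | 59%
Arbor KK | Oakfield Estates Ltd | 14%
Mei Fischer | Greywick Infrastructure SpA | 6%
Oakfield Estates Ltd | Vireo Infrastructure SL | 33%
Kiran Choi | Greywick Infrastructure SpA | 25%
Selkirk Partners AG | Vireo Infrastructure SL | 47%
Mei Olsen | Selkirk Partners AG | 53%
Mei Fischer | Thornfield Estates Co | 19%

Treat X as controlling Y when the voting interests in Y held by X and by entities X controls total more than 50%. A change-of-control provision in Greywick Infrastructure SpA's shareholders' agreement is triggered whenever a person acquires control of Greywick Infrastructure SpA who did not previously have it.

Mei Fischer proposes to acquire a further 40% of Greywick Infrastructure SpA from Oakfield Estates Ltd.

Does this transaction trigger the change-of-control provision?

The purchase adds only to Mei Fischer's holdings (Oakfield's stake shrinks), so Mei Fischer is the only person who could newly come to control Greywick.
Mei Fischer's largest direct stake is 19% in Thornfield, which does not meet the threshold, so Mei Fischer controls no company.
In Greywick, Mei Fischer's side holds only 6%, not > 50%.
So before the transaction, Mei Fischer does not control Greywick.
After the purchase, Mei Fischer's direct stake in Greywick rises to 6% + 40% = 46%, and Oakfield's stake falls to 25%.
After the transaction, Mei Fischer's side holds 46% of Greywick, not > 50%, so Mei Fischer still does not control Greywick.
No new person acquires control, so the clause is not triggered.

No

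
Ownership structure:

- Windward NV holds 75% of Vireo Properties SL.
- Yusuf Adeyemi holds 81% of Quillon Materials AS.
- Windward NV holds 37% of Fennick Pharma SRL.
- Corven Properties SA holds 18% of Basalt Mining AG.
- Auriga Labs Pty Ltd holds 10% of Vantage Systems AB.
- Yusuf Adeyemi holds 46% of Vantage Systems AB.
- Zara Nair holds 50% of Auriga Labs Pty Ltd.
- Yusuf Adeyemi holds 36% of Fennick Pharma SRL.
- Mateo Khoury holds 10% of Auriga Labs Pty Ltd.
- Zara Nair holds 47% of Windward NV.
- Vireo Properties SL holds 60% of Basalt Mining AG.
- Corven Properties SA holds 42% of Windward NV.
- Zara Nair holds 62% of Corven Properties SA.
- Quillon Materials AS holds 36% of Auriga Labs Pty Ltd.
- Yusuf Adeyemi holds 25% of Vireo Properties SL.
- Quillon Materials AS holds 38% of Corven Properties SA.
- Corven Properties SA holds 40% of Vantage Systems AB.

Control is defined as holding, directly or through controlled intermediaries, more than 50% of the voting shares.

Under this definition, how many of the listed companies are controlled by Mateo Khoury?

Mateo's largest direct stake is 10% in Auriga, which does not meet the threshold.
Mateo controls 0 companies.

0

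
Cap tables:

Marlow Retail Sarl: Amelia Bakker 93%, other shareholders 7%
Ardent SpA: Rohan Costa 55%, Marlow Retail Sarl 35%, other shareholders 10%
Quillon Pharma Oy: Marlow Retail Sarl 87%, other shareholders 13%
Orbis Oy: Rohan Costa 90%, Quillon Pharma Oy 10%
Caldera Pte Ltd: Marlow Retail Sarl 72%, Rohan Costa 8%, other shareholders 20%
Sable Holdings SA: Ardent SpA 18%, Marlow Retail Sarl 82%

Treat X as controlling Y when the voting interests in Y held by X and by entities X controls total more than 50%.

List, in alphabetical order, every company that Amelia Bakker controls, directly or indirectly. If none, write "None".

Caldera Pte Ltd, Marlow Retail Sarl, Quillon Pharma Oy, Sable Holdings SA

Amelia holds 93% of Marlow, so Amelia controls Marlow.
Marlow holds 87% of Quillon, so Amelia controls Quillon.
Marlow holds 72% of Caldera, so Amelia controls Caldera.
Marlow holds 82% of Sable, so Amelia controls Sable.
No other company's threshold is met.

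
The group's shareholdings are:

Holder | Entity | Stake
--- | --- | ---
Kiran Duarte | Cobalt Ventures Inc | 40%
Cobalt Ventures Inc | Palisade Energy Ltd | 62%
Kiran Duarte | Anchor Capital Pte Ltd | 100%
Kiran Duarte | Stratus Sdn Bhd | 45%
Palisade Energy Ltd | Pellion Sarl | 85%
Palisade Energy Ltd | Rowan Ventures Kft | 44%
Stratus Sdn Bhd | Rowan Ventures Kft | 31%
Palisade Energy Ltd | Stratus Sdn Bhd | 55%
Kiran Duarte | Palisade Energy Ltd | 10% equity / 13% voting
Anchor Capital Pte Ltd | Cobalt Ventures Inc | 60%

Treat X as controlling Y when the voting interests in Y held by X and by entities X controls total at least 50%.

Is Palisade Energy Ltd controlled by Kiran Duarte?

Yes

Kiran holds 100% of Anchor, so Kiran controls Anchor.
Anchor and Kiran together hold 60% + 40% = 100% of Cobalt, so Kiran controls Cobalt.
Cobalt and Kiran together hold 62% + 13% = 75% of Palisade, so Kiran controls Palisade.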